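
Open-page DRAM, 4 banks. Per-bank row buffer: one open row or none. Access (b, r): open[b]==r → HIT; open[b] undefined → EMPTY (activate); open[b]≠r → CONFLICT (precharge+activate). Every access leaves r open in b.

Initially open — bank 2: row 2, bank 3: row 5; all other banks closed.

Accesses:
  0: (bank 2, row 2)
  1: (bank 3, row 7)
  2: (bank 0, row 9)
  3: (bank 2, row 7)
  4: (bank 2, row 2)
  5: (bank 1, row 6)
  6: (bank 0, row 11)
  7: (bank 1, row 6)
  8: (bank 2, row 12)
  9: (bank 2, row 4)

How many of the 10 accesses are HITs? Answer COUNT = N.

COUNT = 2

#0 (2,2) H  (was 2)
#1 (3,7) C  (was 5)
#2 (0,9) E
#3 (2,7) C  (was 2)
#4 (2,2) C  (was 7)
#5 (1,6) E
#6 (0,11) C  (was 9)
#7 (1,6) H  (was 6)
#8 (2,12) C  (was 2)
#9 (2,4) C  (was 12)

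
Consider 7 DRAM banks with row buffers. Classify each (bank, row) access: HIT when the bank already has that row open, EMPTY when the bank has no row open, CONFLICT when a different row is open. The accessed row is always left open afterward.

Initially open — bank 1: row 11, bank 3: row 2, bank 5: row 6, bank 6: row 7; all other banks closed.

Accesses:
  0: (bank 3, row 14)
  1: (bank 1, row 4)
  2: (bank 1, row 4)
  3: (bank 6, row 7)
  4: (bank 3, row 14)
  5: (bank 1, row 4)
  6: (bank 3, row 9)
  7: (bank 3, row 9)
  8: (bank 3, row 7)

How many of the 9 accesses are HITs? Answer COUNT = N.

#0 (3,14) C  (was 2)
#1 (1,4) C  (was 11)
#2 (1,4) H  (was 4)
#3 (6,7) H  (was 7)
#4 (3,14) H  (was 14)
#5 (1,4) H  (was 4)
#6 (3,9) C  (was 14)
#7 (3,9) H  (was 9)
#8 (3,7) C  (was 9)

COUNT = 5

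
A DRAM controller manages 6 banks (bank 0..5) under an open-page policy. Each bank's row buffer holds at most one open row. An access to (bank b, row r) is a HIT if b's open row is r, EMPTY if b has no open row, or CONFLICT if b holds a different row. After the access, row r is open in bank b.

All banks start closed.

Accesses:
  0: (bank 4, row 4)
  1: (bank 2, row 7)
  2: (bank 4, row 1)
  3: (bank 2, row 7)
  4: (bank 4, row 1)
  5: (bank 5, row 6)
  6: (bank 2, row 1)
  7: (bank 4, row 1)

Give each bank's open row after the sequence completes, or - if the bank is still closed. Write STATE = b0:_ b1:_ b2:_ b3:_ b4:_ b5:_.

STATE = b0:- b1:- b2:1 b3:- b4:1 b5:6

0: bank 4 row 4 — prev None → EMPTY
1: bank 2 row 7 — prev None → EMPTY
2: bank 4 row 1 — prev 4 → CONFLICT
3: bank 2 row 7 — prev 7 → HIT
4: bank 4 row 1 — prev 1 → HIT
5: bank 5 row 6 — prev None → EMPTY
6: bank 2 row 1 — prev 7 → CONFLICT
7: bank 4 row 1 — prev 1 → HIT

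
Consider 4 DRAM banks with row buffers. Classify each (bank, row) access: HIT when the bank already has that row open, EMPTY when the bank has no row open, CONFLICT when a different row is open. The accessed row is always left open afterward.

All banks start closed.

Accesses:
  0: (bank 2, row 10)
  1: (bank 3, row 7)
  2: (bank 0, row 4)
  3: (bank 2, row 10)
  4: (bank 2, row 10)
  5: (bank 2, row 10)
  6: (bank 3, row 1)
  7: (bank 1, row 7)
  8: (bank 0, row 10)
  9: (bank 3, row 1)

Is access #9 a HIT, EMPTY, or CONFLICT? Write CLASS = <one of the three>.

step 0: bank2 None->10 [EMPTY]
step 1: bank3 None->7 [EMPTY]
step 2: bank0 None->4 [EMPTY]
step 3: bank2 10->10 [HIT]
step 4: bank2 10->10 [HIT]
step 5: bank2 10->10 [HIT]
step 6: bank3 7->1 [CONFLICT]
step 7: bank1 None->7 [EMPTY]
step 8: bank0 4->10 [CONFLICT]
step 9: bank3 1->1 [HIT]

CLASS = HIT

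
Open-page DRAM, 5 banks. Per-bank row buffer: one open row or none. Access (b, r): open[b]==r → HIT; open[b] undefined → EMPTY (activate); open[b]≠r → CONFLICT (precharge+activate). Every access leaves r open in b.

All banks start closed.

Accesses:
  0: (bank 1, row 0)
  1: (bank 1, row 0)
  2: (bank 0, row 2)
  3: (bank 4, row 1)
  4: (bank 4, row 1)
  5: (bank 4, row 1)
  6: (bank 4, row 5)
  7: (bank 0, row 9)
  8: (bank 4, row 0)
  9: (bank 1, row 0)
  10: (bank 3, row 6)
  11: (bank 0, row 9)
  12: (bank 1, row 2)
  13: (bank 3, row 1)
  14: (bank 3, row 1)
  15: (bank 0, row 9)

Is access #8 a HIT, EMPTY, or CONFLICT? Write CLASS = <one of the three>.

#0 (1,0) E
#1 (1,0) H  (was 0)
#2 (0,2) E
#3 (4,1) E
#4 (4,1) H  (was 1)
#5 (4,1) H  (was 1)
#6 (4,5) C  (was 1)
#7 (0,9) C  (was 2)
#8 (4,0) C  (was 5)
#9 (1,0) H  (was 0)
#10 (3,6) E
#11 (0,9) H  (was 9)
#12 (1,2) C  (was 0)
#13 (3,1) C  (was 6)
#14 (3,1) H  (was 1)
#15 (0,9) H  (was 9)

CLASS = CONFLICT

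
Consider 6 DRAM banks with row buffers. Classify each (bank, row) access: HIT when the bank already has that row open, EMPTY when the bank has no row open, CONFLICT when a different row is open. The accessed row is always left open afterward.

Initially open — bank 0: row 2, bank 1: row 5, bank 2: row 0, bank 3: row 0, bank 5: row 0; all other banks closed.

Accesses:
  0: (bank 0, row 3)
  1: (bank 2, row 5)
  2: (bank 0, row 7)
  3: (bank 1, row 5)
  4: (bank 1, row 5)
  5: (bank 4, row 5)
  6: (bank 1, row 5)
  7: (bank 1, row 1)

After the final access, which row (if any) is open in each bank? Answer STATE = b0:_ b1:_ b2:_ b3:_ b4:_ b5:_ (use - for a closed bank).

#0 (0,3) C  (was 2)
#1 (2,5) C  (was 0)
#2 (0,7) C  (was 3)
#3 (1,5) H  (was 5)
#4 (1,5) H  (was 5)
#5 (4,5) E
#6 (1,5) H  (was 5)
#7 (1,1) C  (was 5)

STATE = b0:7 b1:1 b2:5 b3:0 b4:5 b5:0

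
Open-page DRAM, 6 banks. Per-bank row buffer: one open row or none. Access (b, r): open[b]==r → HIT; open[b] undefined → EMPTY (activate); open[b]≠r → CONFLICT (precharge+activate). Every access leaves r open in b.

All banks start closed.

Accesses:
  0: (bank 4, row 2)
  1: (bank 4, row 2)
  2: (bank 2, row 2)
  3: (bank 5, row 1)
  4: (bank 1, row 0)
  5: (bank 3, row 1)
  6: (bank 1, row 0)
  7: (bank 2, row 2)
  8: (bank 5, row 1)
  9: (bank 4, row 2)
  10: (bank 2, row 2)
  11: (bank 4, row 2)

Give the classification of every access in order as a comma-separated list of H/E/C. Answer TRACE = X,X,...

TRACE = E,H,E,E,E,E,H,H,H,H,H,H

#0 (4,2) E
#1 (4,2) H  (was 2)
#2 (2,2) E
#3 (5,1) E
#4 (1,0) E
#5 (3,1) E
#6 (1,0) H  (was 0)
#7 (2,2) H  (was 2)
#8 (5,1) H  (was 1)
#9 (4,2) H  (was 2)
#10 (2,2) H  (was 2)
#11 (4,2) H  (was 2)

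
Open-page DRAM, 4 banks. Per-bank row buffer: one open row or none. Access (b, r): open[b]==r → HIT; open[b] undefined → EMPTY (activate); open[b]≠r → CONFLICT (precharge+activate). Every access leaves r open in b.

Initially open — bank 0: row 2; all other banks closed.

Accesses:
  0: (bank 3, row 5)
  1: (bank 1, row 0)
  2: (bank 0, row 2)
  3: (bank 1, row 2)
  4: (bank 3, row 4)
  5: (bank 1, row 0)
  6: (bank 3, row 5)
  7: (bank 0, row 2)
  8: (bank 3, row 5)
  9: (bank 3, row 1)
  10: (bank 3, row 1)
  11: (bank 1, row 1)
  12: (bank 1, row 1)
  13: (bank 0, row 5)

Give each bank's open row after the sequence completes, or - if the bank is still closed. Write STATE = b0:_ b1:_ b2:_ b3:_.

0: bank 3 row 5 — prev None → EMPTY
1: bank 1 row 0 — prev None → EMPTY
2: bank 0 row 2 — prev 2 → HIT
3: bank 1 row 2 — prev 0 → CONFLICT
4: bank 3 row 4 — prev 5 → CONFLICT
5: bank 1 row 0 — prev 2 → CONFLICT
6: bank 3 row 5 — prev 4 → CONFLICT
7: bank 0 row 2 — prev 2 → HIT
8: bank 3 row 5 — prev 5 → HIT
9: bank 3 row 1 — prev 5 → CONFLICT
10: bank 3 row 1 — prev 1 → HIT
11: bank 1 row 1 — prev 0 → CONFLICT
12: bank 1 row 1 — prev 1 → HIT
13: bank 0 row 5 — prev 2 → CONFLICT

STATE = b0:5 b1:1 b2:- b3:1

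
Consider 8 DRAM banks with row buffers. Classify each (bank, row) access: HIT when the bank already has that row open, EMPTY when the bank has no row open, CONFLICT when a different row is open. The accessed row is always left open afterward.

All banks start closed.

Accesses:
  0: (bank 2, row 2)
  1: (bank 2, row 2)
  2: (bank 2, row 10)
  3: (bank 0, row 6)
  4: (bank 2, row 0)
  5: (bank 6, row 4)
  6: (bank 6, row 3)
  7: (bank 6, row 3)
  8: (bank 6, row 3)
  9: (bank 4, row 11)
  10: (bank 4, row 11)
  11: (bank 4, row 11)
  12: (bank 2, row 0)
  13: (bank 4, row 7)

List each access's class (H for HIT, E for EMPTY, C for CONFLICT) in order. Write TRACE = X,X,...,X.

0: bank 2 row 2 — prev None → EMPTY
1: bank 2 row 2 — prev 2 → HIT
2: bank 2 row 10 — prev 2 → CONFLICT
3: bank 0 row 6 — prev None → EMPTY
4: bank 2 row 0 — prev 10 → CONFLICT
5: bank 6 row 4 — prev None → EMPTY
6: bank 6 row 3 — prev 4 → CONFLICT
7: bank 6 row 3 — prev 3 → HIT
8: bank 6 row 3 — prev 3 → HIT
9: bank 4 row 11 — prev None → EMPTY
10: bank 4 row 11 — prev 11 → HIT
11: bank 4 row 11 — prev 11 → HIT
12: bank 2 row 0 — prev 0 → HIT
13: bank 4 row 7 — prev 11 → CONFLICT

TRACE = E,H,C,E,C,E,C,H,H,E,H,H,H,C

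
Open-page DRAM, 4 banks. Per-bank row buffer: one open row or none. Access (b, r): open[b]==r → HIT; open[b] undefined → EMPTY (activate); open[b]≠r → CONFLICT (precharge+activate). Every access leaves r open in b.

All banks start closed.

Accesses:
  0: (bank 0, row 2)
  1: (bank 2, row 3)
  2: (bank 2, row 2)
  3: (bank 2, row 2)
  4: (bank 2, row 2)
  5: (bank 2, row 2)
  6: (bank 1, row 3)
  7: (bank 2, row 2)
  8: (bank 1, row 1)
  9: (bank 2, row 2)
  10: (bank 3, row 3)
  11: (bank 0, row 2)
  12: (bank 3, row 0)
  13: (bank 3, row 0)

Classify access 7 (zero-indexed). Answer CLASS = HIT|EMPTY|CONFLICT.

CLASS = HIT

#0 (0,2) E
#1 (2,3) E
#2 (2,2) C  (was 3)
#3 (2,2) H  (was 2)
#4 (2,2) H  (was 2)
#5 (2,2) H  (was 2)
#6 (1,3) E
#7 (2,2) H  (was 2)
#8 (1,1) C  (was 3)
#9 (2,2) H  (was 2)
#10 (3,3) E
#11 (0,2) H  (was 2)
#12 (3,0) C  (was 3)
#13 (3,0) H  (was 0)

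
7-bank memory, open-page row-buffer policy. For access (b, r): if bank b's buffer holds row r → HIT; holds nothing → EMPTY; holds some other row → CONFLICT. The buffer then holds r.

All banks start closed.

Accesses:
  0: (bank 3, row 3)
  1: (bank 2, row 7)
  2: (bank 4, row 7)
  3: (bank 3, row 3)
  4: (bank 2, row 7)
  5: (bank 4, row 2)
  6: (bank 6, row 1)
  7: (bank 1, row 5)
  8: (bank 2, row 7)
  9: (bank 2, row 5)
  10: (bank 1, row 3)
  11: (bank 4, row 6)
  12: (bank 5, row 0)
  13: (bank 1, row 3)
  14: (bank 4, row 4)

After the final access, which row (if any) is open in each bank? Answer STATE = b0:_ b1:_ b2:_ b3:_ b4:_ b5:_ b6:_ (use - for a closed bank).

  [0] b3 r3: no row ⇒ E
  [1] b2 r7: no row ⇒ E
  [2] b4 r7: no row ⇒ E
  [3] b3 r3: had r3 ⇒ H
  [4] b2 r7: had r7 ⇒ H
  [5] b4 r2: had r7 ⇒ C
  [6] b6 r1: no row ⇒ E
  [7] b1 r5: no row ⇒ E
  [8] b2 r7: had r7 ⇒ H
  [9] b2 r5: had r7 ⇒ C
  [10] b1 r3: had r5 ⇒ C
  [11] b4 r6: had r2 ⇒ C
  [12] b5 r0: no row ⇒ E
  [13] b1 r3: had r3 ⇒ H
  [14] b4 r4: had r6 ⇒ C

STATE = b0:- b1:3 b2:5 b3:3 b4:4 b5:0 b6:1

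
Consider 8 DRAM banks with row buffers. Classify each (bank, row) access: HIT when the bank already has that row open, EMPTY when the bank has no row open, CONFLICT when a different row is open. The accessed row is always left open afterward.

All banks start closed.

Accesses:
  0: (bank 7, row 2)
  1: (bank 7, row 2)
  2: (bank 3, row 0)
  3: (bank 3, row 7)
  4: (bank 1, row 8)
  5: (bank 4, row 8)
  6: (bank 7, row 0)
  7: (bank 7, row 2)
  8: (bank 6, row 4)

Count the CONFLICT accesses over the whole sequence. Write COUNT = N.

#0 (7,2) E
#1 (7,2) H  (was 2)
#2 (3,0) E
#3 (3,7) C  (was 0)
#4 (1,8) E
#5 (4,8) E
#6 (7,0) C  (was 2)
#7 (7,2) C  (was 0)
#8 (6,4) E

COUNT = 3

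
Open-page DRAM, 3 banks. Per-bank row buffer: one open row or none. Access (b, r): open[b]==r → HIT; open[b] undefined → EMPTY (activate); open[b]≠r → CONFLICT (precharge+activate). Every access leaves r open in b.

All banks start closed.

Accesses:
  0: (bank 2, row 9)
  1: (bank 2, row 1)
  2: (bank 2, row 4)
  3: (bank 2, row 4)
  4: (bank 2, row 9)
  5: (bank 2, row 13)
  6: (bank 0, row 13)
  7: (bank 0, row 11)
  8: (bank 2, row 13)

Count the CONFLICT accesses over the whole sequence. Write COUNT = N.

COUNT = 5

  [0] b2 r9: no row ⇒ E
  [1] b2 r1: had r9 ⇒ C
  [2] b2 r4: had r1 ⇒ C
  [3] b2 r4: had r4 ⇒ H
  [4] b2 r9: had r4 ⇒ C
  [5] b2 r13: had r9 ⇒ C
  [6] b0 r13: no row ⇒ E
  [7] b0 r11: had r13 ⇒ C
  [8] b2 r13: had r13 ⇒ H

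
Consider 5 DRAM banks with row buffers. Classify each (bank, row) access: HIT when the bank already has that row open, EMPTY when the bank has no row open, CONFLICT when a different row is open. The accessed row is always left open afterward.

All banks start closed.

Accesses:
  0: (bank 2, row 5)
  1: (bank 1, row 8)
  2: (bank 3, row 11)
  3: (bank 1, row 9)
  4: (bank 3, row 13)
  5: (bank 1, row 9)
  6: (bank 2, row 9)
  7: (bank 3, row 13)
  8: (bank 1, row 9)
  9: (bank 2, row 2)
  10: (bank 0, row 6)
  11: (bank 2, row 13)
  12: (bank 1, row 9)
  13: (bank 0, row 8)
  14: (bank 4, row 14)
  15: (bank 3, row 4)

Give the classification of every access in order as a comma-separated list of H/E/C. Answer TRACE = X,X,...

TRACE = E,E,E,C,C,H,C,H,H,C,E,C,H,C,E,C

0: bank 2 row 5 — prev None → EMPTY
1: bank 1 row 8 — prev None → EMPTY
2: bank 3 row 11 — prev None → EMPTY
3: bank 1 row 9 — prev 8 → CONFLICT
4: bank 3 row 13 — prev 11 → CONFLICT
5: bank 1 row 9 — prev 9 → HIT
6: bank 2 row 9 — prev 5 → CONFLICT
7: bank 3 row 13 — prev 13 → HIT
8: bank 1 row 9 — prev 9 → HIT
9: bank 2 row 2 — prev 9 → CONFLICT
10: bank 0 row 6 — prev None → EMPTY
11: bank 2 row 13 — prev 2 → CONFLICT
12: bank 1 row 9 — prev 9 → HIT
13: bank 0 row 8 — prev 6 → CONFLICT
14: bank 4 row 14 — prev None → EMPTY
15: bank 3 row 4 — prev 13 → CONFLICT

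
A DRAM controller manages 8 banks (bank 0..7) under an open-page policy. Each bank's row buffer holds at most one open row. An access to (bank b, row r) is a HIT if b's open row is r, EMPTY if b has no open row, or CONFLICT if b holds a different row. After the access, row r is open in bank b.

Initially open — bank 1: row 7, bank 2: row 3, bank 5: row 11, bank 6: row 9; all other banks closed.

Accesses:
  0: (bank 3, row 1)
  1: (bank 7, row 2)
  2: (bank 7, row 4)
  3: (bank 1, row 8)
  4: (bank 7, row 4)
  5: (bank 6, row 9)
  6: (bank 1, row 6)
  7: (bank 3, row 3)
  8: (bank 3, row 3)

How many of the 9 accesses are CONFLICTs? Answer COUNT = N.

COUNT = 4

#0 (3,1) E
#1 (7,2) E
#2 (7,4) C  (was 2)
#3 (1,8) C  (was 7)
#4 (7,4) H  (was 4)
#5 (6,9) H  (was 9)
#6 (1,6) C  (was 8)
#7 (3,3) C  (was 1)
#8 (3,3) H  (was 3)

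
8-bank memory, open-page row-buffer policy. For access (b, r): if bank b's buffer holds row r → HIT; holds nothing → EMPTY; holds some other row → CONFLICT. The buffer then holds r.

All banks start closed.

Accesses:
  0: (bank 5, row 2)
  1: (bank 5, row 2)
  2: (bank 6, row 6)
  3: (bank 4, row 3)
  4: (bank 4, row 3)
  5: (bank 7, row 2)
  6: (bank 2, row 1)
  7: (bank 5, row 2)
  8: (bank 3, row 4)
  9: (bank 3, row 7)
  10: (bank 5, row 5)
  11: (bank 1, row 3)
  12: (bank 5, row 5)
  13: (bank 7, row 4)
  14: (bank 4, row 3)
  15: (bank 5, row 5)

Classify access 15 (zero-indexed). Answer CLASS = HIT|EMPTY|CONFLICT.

CLASS = HIT

#0 (5,2) E
#1 (5,2) H  (was 2)
#2 (6,6) E
#3 (4,3) E
#4 (4,3) H  (was 3)
#5 (7,2) E
#6 (2,1) E
#7 (5,2) H  (was 2)
#8 (3,4) E
#9 (3,7) C  (was 4)
#10 (5,5) C  (was 2)
#11 (1,3) E
#12 (5,5) H  (was 5)
#13 (7,4) C  (was 2)
#14 (4,3) H  (was 3)
#15 (5,5) H  (was 5)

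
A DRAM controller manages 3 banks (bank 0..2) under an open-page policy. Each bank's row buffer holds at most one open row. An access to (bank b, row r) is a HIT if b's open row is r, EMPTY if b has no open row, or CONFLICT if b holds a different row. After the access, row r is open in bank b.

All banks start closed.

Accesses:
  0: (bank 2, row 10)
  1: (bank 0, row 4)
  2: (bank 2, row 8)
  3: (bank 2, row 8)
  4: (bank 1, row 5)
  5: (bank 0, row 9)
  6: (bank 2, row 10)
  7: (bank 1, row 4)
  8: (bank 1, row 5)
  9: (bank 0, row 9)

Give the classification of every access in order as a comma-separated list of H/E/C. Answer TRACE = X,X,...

#0 (2,10) E
#1 (0,4) E
#2 (2,8) C  (was 10)
#3 (2,8) H  (was 8)
#4 (1,5) E
#5 (0,9) C  (was 4)
#6 (2,10) C  (was 8)
#7 (1,4) C  (was 5)
#8 (1,5) C  (was 4)
#9 (0,9) H  (was 9)

TRACE = E,E,C,H,E,C,C,C,C,H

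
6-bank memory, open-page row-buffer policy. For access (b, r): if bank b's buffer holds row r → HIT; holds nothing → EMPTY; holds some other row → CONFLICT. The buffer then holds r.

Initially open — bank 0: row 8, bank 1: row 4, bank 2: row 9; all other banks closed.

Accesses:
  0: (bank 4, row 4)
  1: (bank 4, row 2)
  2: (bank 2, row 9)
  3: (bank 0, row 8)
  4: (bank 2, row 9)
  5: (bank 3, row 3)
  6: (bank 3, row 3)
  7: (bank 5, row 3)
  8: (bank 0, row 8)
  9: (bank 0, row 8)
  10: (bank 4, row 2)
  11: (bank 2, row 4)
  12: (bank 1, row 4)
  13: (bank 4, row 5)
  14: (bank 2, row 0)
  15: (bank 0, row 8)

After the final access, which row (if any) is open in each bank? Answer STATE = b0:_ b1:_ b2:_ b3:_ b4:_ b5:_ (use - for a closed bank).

0: bank 4 row 4 — prev None → EMPTY
1: bank 4 row 2 — prev 4 → CONFLICT
2: bank 2 row 9 — prev 9 → HIT
3: bank 0 row 8 — prev 8 → HIT
4: bank 2 row 9 — prev 9 → HIT
5: bank 3 row 3 — prev None → EMPTY
6: bank 3 row 3 — prev 3 → HIT
7: bank 5 row 3 — prev None → EMPTY
8: bank 0 row 8 — prev 8 → HIT
9: bank 0 row 8 — prev 8 → HIT
10: bank 4 row 2 — prev 2 → HIT
11: bank 2 row 4 — prev 9 → CONFLICT
12: bank 1 row 4 — prev 4 → HIT
13: bank 4 row 5 — prev 2 → CONFLICT
14: bank 2 row 0 — prev 4 → CONFLICT
15: bank 0 row 8 — prev 8 → HIT

STATE = b0:8 b1:4 b2:0 b3:3 b4:5 b5:3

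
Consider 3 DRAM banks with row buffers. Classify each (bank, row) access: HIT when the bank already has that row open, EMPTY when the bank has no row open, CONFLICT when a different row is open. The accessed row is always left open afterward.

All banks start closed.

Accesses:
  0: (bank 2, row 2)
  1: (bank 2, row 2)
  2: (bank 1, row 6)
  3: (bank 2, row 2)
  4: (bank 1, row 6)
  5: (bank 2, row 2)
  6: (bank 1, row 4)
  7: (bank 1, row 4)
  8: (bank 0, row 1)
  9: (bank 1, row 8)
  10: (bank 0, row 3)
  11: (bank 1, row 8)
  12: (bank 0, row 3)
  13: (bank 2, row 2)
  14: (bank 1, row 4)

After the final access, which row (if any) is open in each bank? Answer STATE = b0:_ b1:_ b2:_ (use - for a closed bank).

step 0: bank2 None->2 [EMPTY]
step 1: bank2 2->2 [HIT]
step 2: bank1 None->6 [EMPTY]
step 3: bank2 2->2 [HIT]
step 4: bank1 6->6 [HIT]
step 5: bank2 2->2 [HIT]
step 6: bank1 6->4 [CONFLICT]
step 7: bank1 4->4 [HIT]
step 8: bank0 None->1 [EMPTY]
step 9: bank1 4->8 [CONFLICT]
step 10: bank0 1->3 [CONFLICT]
step 11: bank1 8->8 [HIT]
step 12: bank0 3->3 [HIT]
step 13: bank2 2->2 [HIT]
step 14: bank1 8->4 [CONFLICT]

STATE = b0:3 b1:4 b2:2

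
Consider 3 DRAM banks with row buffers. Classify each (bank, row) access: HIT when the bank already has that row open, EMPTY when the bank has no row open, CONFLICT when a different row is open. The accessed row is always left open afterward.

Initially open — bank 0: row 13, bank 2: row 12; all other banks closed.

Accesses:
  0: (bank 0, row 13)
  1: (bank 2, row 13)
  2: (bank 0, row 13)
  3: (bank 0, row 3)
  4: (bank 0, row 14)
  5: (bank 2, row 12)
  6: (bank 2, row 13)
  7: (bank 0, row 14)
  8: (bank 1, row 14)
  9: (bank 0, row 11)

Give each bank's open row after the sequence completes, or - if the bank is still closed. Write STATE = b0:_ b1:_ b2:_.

STATE = b0:11 b1:14 b2:13

0: bank 0 row 13 — prev 13 → HIT
1: bank 2 row 13 — prev 12 → CONFLICT
2: bank 0 row 13 — prev 13 → HIT
3: bank 0 row 3 — prev 13 → CONFLICT
4: bank 0 row 14 — prev 3 → CONFLICT
5: bank 2 row 12 — prev 13 → CONFLICT
6: bank 2 row 13 — prev 12 → CONFLICT
7: bank 0 row 14 — prev 14 → HIT
8: bank 1 row 14 — prev None → EMPTY
9: bank 0 row 11 — prev 14 → CONFLICT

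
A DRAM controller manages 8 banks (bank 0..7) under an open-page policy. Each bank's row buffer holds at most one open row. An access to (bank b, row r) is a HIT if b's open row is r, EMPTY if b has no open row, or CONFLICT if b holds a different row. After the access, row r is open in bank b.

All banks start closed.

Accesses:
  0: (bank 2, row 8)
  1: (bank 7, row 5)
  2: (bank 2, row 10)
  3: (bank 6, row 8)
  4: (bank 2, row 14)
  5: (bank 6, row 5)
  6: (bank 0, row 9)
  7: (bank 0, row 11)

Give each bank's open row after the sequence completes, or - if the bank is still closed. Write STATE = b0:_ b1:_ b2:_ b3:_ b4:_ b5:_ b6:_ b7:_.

STATE = b0:11 b1:- b2:14 b3:- b4:- b5:- b6:5 b7:5

#0 (2,8) E
#1 (7,5) E
#2 (2,10) C  (was 8)
#3 (6,8) E
#4 (2,14) C  (was 10)
#5 (6,5) C  (was 8)
#6 (0,9) E
#7 (0,11) C  (was 9)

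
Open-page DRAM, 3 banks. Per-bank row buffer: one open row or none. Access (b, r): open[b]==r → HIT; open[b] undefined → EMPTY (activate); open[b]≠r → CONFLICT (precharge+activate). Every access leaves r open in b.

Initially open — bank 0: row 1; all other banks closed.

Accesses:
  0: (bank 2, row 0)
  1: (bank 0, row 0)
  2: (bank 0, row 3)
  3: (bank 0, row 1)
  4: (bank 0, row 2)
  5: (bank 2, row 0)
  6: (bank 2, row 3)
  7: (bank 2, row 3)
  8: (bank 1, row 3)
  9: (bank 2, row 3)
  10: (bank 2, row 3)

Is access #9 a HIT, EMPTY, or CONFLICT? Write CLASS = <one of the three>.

CLASS = HIT

  [0] b2 r0: no row ⇒ E
  [1] b0 r0: had r1 ⇒ C
  [2] b0 r3: had r0 ⇒ C
  [3] b0 r1: had r3 ⇒ C
  [4] b0 r2: had r1 ⇒ C
  [5] b2 r0: had r0 ⇒ H
  [6] b2 r3: had r0 ⇒ C
  [7] b2 r3: had r3 ⇒ H
  [8] b1 r3: no row ⇒ E
  [9] b2 r3: had r3 ⇒ H
  [10] b2 r3: had r3 ⇒ H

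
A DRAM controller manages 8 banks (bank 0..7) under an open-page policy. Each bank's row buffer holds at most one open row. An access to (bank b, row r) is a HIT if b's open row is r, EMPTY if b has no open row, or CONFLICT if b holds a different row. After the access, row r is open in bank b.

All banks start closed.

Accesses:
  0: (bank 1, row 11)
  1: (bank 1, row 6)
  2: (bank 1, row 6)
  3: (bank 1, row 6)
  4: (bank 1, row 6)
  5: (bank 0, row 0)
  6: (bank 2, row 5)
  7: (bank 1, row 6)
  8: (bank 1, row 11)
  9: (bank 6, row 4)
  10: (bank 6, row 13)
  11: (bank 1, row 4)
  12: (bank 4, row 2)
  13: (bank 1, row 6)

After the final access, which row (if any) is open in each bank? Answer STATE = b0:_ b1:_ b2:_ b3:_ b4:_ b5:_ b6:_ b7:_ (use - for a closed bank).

STATE = b0:0 b1:6 b2:5 b3:- b4:2 b5:- b6:13 b7:-

0: bank 1 row 11 — prev None → EMPTY
1: bank 1 row 6 — prev 11 → CONFLICT
2: bank 1 row 6 — prev 6 → HIT
3: bank 1 row 6 — prev 6 → HIT
4: bank 1 row 6 — prev 6 → HIT
5: bank 0 row 0 — prev None → EMPTY
6: bank 2 row 5 — prev None → EMPTY
7: bank 1 row 6 — prev 6 → HIT
8: bank 1 row 11 — prev 6 → CONFLICT
9: bank 6 row 4 — prev None → EMPTY
10: bank 6 row 13 — prev 4 → CONFLICT
11: bank 1 row 4 — prev 11 → CONFLICT
12: bank 4 row 2 — prev None → EMPTY
13: bank 1 row 6 — prev 4 → CONFLICT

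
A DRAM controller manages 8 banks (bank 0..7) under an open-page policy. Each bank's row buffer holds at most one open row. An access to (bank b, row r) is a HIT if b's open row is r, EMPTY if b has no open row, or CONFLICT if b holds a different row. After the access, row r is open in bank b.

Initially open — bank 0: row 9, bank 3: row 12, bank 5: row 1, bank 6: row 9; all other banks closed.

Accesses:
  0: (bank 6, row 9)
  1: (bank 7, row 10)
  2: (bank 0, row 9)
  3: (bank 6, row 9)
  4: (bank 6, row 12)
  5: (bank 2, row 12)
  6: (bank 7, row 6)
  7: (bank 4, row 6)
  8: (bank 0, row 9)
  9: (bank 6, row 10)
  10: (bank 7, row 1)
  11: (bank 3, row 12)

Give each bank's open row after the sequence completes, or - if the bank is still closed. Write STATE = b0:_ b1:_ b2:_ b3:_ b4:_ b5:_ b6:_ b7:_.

STATE = b0:9 b1:- b2:12 b3:12 b4:6 b5:1 b6:10 b7:1

#0 (6,9) H  (was 9)
#1 (7,10) E
#2 (0,9) H  (was 9)
#3 (6,9) H  (was 9)
#4 (6,12) C  (was 9)
#5 (2,12) E
#6 (7,6) C  (was 10)
#7 (4,6) E
#8 (0,9) H  (was 9)
#9 (6,10) C  (was 12)
#10 (7,1) C  (was 6)
#11 (3,12) H  (was 12)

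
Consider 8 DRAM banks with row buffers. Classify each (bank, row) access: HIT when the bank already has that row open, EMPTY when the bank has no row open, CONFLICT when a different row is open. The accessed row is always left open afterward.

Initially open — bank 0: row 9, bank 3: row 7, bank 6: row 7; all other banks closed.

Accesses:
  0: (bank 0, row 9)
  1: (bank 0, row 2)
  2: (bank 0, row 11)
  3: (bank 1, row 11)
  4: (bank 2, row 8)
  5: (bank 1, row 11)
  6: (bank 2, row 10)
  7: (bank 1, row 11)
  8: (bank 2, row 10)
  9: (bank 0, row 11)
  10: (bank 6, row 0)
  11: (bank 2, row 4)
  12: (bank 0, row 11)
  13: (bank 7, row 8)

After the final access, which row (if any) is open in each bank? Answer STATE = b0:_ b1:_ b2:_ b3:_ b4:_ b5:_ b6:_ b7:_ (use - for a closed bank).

  [0] b0 r9: had r9 ⇒ H
  [1] b0 r2: had r9 ⇒ C
  [2] b0 r11: had r2 ⇒ C
  [3] b1 r11: no row ⇒ E
  [4] b2 r8: no row ⇒ E
  [5] b1 r11: had r11 ⇒ H
  [6] b2 r10: had r8 ⇒ C
  [7] b1 r11: had r11 ⇒ H
  [8] b2 r10: had r10 ⇒ H
  [9] b0 r11: had r11 ⇒ H
  [10] b6 r0: had r7 ⇒ C
  [11] b2 r4: had r10 ⇒ C
  [12] b0 r11: had r11 ⇒ H
  [13] b7 r8: no row ⇒ E

STATE = b0:11 b1:11 b2:4 b3:7 b4:- b5:- b6:0 b7:8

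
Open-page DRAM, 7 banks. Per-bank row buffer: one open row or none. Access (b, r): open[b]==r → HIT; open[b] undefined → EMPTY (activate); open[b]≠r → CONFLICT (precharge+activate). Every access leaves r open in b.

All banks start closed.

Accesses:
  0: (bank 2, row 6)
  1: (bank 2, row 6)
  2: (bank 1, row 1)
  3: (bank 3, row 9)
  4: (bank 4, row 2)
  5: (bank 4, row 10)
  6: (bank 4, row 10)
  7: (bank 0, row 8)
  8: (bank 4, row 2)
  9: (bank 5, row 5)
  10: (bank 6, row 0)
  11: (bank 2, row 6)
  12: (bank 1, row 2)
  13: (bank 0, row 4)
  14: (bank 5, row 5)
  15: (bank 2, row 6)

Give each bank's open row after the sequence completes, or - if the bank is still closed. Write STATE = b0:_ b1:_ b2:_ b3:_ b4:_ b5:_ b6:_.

STATE = b0:4 b1:2 b2:6 b3:9 b4:2 b5:5 b6:0

  [0] b2 r6: no row ⇒ E
  [1] b2 r6: had r6 ⇒ H
  [2] b1 r1: no row ⇒ E
  [3] b3 r9: no row ⇒ E
  [4] b4 r2: no row ⇒ E
  [5] b4 r10: had r2 ⇒ C
  [6] b4 r10: had r10 ⇒ H
  [7] b0 r8: no row ⇒ E
  [8] b4 r2: had r10 ⇒ C
  [9] b5 r5: no row ⇒ E
  [10] b6 r0: no row ⇒ E
  [11] b2 r6: had r6 ⇒ H
  [12] b1 r2: had r1 ⇒ C
  [13] b0 r4: had r8 ⇒ C
  [14] b5 r5: had r5 ⇒ H
  [15] b2 r6: had r6 ⇒ H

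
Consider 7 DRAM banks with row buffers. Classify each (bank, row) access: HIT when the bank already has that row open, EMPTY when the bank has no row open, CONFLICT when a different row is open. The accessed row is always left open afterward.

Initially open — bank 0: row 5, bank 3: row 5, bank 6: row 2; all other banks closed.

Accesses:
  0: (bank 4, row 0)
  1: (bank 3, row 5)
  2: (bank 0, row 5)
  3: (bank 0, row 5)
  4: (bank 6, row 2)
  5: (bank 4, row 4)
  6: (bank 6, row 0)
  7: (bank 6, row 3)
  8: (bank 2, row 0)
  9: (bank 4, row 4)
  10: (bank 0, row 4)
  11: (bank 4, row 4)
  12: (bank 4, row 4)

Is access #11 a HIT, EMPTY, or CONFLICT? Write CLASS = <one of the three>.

  [0] b4 r0: no row ⇒ E
  [1] b3 r5: had r5 ⇒ H
  [2] b0 r5: had r5 ⇒ H
  [3] b0 r5: had r5 ⇒ H
  [4] b6 r2: had r2 ⇒ H
  [5] b4 r4: had r0 ⇒ C
  [6] b6 r0: had r2 ⇒ C
  [7] b6 r3: had r0 ⇒ C
  [8] b2 r0: no row ⇒ E
  [9] b4 r4: had r4 ⇒ H
  [10] b0 r4: had r5 ⇒ C
  [11] b4 r4: had r4 ⇒ H
  [12] b4 r4: had r4 ⇒ H

CLASS = HIT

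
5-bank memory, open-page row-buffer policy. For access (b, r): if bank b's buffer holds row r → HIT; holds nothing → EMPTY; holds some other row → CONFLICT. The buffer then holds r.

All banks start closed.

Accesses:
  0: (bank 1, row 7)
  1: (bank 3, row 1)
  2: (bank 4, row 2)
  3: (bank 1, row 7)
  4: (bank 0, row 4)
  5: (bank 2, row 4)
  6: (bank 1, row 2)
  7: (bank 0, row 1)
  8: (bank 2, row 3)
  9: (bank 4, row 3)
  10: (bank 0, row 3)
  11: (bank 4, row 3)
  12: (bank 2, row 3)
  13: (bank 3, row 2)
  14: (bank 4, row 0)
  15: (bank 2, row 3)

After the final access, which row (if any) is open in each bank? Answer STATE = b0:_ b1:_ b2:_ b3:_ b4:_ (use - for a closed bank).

  [0] b1 r7: no row ⇒ E
  [1] b3 r1: no row ⇒ E
  [2] b4 r2: no row ⇒ E
  [3] b1 r7: had r7 ⇒ H
  [4] b0 r4: no row ⇒ E
  [5] b2 r4: no row ⇒ E
  [6] b1 r2: had r7 ⇒ C
  [7] b0 r1: had r4 ⇒ C
  [8] b2 r3: had r4 ⇒ C
  [9] b4 r3: had r2 ⇒ C
  [10] b0 r3: had r1 ⇒ C
  [11] b4 r3: had r3 ⇒ H
  [12] b2 r3: had r3 ⇒ H
  [13] b3 r2: had r1 ⇒ C
  [14] b4 r0: had r3 ⇒ C
  [15] b2 r3: had r3 ⇒ H

STATE = b0:3 b1:2 b2:3 b3:2 b4:0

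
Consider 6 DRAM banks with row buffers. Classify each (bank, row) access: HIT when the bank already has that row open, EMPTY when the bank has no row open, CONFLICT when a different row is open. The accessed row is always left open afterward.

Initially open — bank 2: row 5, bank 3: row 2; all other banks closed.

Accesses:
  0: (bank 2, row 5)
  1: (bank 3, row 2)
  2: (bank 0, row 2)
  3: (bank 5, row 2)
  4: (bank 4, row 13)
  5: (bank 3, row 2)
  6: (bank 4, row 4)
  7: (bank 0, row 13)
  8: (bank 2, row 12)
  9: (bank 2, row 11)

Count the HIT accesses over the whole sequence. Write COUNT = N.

COUNT = 3

  [0] b2 r5: had r5 ⇒ H
  [1] b3 r2: had r2 ⇒ H
  [2] b0 r2: no row ⇒ E
  [3] b5 r2: no row ⇒ E
  [4] b4 r13: no row ⇒ E
  [5] b3 r2: had r2 ⇒ H
  [6] b4 r4: had r13 ⇒ C
  [7] b0 r13: had r2 ⇒ C
  [8] b2 r12: had r5 ⇒ C
  [9] b2 r11: had r12 ⇒ C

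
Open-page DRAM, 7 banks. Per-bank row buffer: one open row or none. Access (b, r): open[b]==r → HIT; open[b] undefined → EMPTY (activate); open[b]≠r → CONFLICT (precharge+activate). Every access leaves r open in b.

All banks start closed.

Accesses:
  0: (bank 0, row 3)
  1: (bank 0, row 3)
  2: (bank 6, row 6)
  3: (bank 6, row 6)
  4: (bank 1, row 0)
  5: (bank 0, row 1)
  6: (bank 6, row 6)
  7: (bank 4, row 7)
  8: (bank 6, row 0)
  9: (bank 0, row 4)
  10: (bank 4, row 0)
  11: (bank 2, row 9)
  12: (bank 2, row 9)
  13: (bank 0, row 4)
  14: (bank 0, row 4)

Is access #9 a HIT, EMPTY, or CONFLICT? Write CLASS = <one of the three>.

  [0] b0 r3: no row ⇒ E
  [1] b0 r3: had r3 ⇒ H
  [2] b6 r6: no row ⇒ E
  [3] b6 r6: had r6 ⇒ H
  [4] b1 r0: no row ⇒ E
  [5] b0 r1: had r3 ⇒ C
  [6] b6 r6: had r6 ⇒ H
  [7] b4 r7: no row ⇒ E
  [8] b6 r0: had r6 ⇒ C
  [9] b0 r4: had r1 ⇒ C
  [10] b4 r0: had r7 ⇒ C
  [11] b2 r9: no row ⇒ E
  [12] b2 r9: had r9 ⇒ H
  [13] b0 r4: had r4 ⇒ H
  [14] b0 r4: had r4 ⇒ H

CLASS = CONFLICT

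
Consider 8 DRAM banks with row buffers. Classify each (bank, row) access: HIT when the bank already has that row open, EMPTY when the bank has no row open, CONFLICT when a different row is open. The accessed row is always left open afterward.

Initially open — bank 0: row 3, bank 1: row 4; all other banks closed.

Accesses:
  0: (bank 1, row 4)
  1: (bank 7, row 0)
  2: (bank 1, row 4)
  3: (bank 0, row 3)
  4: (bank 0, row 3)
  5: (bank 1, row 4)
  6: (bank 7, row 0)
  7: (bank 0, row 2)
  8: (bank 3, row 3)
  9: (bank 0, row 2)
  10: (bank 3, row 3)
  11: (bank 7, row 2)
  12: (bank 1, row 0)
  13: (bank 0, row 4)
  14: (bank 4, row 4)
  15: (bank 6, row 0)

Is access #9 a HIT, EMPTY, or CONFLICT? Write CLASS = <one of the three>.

CLASS = HIT

  [0] b1 r4: had r4 ⇒ H
  [1] b7 r0: no row ⇒ E
  [2] b1 r4: had r4 ⇒ H
  [3] b0 r3: had r3 ⇒ H
  [4] b0 r3: had r3 ⇒ H
  [5] b1 r4: had r4 ⇒ H
  [6] b7 r0: had r0 ⇒ H
  [7] b0 r2: had r3 ⇒ C
  [8] b3 r3: no row ⇒ E
  [9] b0 r2: had r2 ⇒ H
  [10] b3 r3: had r3 ⇒ H
  [11] b7 r2: had r0 ⇒ C
  [12] b1 r0: had r4 ⇒ C
  [13] b0 r4: had r2 ⇒ C
  [14] b4 r4: no row ⇒ E
  [15] b6 r0: no row ⇒ E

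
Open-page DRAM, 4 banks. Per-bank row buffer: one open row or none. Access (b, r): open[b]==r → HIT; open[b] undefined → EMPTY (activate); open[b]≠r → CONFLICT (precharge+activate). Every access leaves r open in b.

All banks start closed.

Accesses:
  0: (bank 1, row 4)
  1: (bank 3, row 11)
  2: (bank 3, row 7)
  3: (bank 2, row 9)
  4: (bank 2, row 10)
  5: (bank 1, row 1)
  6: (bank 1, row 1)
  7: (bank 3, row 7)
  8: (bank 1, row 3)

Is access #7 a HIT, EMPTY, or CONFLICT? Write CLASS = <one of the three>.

CLASS = HIT

  [0] b1 r4: no row ⇒ E
  [1] b3 r11: no row ⇒ E
  [2] b3 r7: had r11 ⇒ C
  [3] b2 r9: no row ⇒ E
  [4] b2 r10: had r9 ⇒ C
  [5] b1 r1: had r4 ⇒ C
  [6] b1 r1: had r1 ⇒ H
  [7] b3 r7: had r7 ⇒ H
  [8] b1 r3: had r1 ⇒ C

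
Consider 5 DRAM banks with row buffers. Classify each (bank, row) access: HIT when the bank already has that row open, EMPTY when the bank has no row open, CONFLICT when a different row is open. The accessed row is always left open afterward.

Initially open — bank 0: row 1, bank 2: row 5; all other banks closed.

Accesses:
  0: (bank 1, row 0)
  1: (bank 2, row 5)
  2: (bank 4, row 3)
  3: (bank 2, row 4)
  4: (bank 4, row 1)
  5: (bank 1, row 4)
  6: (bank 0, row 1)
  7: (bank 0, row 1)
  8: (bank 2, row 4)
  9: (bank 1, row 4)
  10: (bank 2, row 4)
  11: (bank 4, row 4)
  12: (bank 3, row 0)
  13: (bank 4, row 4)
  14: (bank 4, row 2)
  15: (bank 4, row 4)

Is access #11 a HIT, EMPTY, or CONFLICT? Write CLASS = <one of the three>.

#0 (1,0) E
#1 (2,5) H  (was 5)
#2 (4,3) E
#3 (2,4) C  (was 5)
#4 (4,1) C  (was 3)
#5 (1,4) C  (was 0)
#6 (0,1) H  (was 1)
#7 (0,1) H  (was 1)
#8 (2,4) H  (was 4)
#9 (1,4) H  (was 4)
#10 (2,4) H  (was 4)
#11 (4,4) C  (was 1)
#12 (3,0) E
#13 (4,4) H  (was 4)
#14 (4,2) C  (was 4)
#15 (4,4) C  (was 2)

CLASS = CONFLICT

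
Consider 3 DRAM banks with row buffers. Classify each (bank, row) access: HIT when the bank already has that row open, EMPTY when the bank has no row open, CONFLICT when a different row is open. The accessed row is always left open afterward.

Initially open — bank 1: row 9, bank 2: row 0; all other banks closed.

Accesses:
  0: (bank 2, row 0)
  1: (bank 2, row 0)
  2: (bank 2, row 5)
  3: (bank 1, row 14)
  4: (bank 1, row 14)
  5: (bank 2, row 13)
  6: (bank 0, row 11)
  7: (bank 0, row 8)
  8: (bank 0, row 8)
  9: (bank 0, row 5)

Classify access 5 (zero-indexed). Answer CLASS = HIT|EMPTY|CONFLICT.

#0 (2,0) H  (was 0)
#1 (2,0) H  (was 0)
#2 (2,5) C  (was 0)
#3 (1,14) C  (was 9)
#4 (1,14) H  (was 14)
#5 (2,13) C  (was 5)
#6 (0,11) E
#7 (0,8) C  (was 11)
#8 (0,8) H  (was 8)
#9 (0,5) C  (was 8)

CLASS = CONFLICT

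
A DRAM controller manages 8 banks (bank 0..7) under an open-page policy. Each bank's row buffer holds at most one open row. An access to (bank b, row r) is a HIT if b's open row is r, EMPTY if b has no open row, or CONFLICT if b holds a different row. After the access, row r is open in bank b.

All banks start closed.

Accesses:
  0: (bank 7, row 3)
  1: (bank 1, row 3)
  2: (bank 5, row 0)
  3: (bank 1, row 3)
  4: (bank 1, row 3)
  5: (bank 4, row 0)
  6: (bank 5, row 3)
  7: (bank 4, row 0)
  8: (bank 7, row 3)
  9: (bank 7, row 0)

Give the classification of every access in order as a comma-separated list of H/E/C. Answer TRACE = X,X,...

step 0: bank7 None->3 [EMPTY]
step 1: bank1 None->3 [EMPTY]
step 2: bank5 None->0 [EMPTY]
step 3: bank1 3->3 [HIT]
step 4: bank1 3->3 [HIT]
step 5: bank4 None->0 [EMPTY]
step 6: bank5 0->3 [CONFLICT]
step 7: bank4 0->0 [HIT]
step 8: bank7 3->3 [HIT]
step 9: bank7 3->0 [CONFLICT]

TRACE = E,E,E,H,H,E,C,H,H,C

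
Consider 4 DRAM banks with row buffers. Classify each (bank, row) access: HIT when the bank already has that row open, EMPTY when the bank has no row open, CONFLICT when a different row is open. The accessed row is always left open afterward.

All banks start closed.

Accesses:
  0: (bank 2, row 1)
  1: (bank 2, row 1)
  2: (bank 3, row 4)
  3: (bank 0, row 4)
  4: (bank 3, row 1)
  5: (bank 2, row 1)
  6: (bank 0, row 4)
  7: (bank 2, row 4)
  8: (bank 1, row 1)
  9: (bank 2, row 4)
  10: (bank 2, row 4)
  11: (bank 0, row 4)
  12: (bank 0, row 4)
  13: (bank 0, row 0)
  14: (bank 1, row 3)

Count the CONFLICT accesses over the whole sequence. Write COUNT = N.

  [0] b2 r1: no row ⇒ E
  [1] b2 r1: had r1 ⇒ H
  [2] b3 r4: no row ⇒ E
  [3] b0 r4: no row ⇒ E
  [4] b3 r1: had r4 ⇒ C
  [5] b2 r1: had r1 ⇒ H
  [6] b0 r4: had r4 ⇒ H
  [7] b2 r4: had r1 ⇒ C
  [8] b1 r1: no row ⇒ E
  [9] b2 r4: had r4 ⇒ H
  [10] b2 r4: had r4 ⇒ H
  [11] b0 r4: had r4 ⇒ H
  [12] b0 r4: had r4 ⇒ H
  [13] b0 r0: had r4 ⇒ C
  [14] b1 r3: had r1 ⇒ C

COUNT = 4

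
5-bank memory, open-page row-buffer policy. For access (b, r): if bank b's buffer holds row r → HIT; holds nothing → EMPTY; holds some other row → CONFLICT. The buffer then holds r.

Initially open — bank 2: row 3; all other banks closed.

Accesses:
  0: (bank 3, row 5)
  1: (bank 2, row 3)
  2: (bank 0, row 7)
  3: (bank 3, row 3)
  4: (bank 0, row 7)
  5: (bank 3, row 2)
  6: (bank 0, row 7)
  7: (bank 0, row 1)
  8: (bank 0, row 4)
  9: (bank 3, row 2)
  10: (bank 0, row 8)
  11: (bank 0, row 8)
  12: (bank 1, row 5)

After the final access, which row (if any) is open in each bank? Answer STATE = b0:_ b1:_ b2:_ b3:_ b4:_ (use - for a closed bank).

STATE = b0:8 b1:5 b2:3 b3:2 b4:-

step 0: bank3 None->5 [EMPTY]
step 1: bank2 3->3 [HIT]
step 2: bank0 None->7 [EMPTY]
step 3: bank3 5->3 [CONFLICT]
step 4: bank0 7->7 [HIT]
step 5: bank3 3->2 [CONFLICT]
step 6: bank0 7->7 [HIT]
step 7: bank0 7->1 [CONFLICT]
step 8: bank0 1->4 [CONFLICT]
step 9: bank3 2->2 [HIT]
step 10: bank0 4->8 [CONFLICT]
step 11: bank0 8->8 [HIT]
step 12: bank1 None->5 [EMPTY]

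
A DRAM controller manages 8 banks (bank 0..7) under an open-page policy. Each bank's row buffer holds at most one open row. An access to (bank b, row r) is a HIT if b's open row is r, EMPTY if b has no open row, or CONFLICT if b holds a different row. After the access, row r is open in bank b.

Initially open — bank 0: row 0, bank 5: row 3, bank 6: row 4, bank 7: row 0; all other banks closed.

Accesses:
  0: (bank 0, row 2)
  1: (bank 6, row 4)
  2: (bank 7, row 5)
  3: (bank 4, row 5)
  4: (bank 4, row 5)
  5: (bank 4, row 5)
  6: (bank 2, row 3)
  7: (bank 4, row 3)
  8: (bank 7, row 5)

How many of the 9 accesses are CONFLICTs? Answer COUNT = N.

step 0: bank0 0->2 [CONFLICT]
step 1: bank6 4->4 [HIT]
step 2: bank7 0->5 [CONFLICT]
step 3: bank4 None->5 [EMPTY]
step 4: bank4 5->5 [HIT]
step 5: bank4 5->5 [HIT]
step 6: bank2 None->3 [EMPTY]
step 7: bank4 5->3 [CONFLICT]
step 8: bank7 5->5 [HIT]

COUNT = 3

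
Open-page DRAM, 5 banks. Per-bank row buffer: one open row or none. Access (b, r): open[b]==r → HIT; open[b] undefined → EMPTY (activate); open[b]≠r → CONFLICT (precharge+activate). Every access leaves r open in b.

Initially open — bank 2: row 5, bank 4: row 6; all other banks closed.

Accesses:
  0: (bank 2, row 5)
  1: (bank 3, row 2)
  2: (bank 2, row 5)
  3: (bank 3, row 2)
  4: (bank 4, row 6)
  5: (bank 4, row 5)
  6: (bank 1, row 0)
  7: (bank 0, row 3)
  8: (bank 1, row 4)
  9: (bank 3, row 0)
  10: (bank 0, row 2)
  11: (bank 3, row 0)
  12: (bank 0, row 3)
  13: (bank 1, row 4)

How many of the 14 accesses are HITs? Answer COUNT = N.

COUNT = 6

  [0] b2 r5: had r5 ⇒ H
  [1] b3 r2: no row ⇒ E
  [2] b2 r5: had r5 ⇒ H
  [3] b3 r2: had r2 ⇒ H
  [4] b4 r6: had r6 ⇒ H
  [5] b4 r5: had r6 ⇒ C
  [6] b1 r0: no row ⇒ E
  [7] b0 r3: no row ⇒ E
  [8] b1 r4: had r0 ⇒ C
  [9] b3 r0: had r2 ⇒ C
  [10] b0 r2: had r3 ⇒ C
  [11] b3 r0: had r0 ⇒ H
  [12] b0 r3: had r2 ⇒ C
  [13] b1 r4: had r4 ⇒ H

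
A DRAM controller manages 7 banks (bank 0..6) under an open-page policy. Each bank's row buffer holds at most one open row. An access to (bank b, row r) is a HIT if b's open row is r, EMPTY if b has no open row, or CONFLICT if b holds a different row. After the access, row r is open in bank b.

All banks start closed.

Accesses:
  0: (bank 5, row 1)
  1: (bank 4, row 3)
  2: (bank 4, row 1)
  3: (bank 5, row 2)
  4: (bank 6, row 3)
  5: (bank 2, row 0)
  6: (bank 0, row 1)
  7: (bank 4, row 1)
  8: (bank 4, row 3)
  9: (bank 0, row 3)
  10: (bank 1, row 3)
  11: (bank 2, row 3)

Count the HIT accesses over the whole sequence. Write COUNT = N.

#0 (5,1) E
#1 (4,3) E
#2 (4,1) C  (was 3)
#3 (5,2) C  (was 1)
#4 (6,3) E
#5 (2,0) E
#6 (0,1) E
#7 (4,1) H  (was 1)
#8 (4,3) C  (was 1)
#9 (0,3) C  (was 1)
#10 (1,3) E
#11 (2,3) C  (was 0)

COUNT = 1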